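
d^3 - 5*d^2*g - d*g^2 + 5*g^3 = (d - 5*g)*(d - g)*(d + g)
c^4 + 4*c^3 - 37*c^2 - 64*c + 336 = (c - 4)*(c - 3)*(c + 4)*(c + 7)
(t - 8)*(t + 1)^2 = t^3 - 6*t^2 - 15*t - 8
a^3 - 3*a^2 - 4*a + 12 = (a - 3)*(a - 2)*(a + 2)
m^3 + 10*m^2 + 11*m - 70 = (m - 2)*(m + 5)*(m + 7)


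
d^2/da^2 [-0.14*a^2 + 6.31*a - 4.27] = -0.280000000000000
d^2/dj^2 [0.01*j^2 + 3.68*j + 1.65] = 0.0200000000000000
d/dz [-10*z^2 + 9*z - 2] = 9 - 20*z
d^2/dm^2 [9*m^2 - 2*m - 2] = 18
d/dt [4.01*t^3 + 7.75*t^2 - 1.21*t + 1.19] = 12.03*t^2 + 15.5*t - 1.21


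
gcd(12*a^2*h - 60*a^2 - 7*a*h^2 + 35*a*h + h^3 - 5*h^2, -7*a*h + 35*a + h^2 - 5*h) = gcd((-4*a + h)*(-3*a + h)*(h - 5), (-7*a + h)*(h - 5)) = h - 5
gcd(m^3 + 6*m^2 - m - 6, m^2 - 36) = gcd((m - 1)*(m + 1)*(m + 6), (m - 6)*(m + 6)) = m + 6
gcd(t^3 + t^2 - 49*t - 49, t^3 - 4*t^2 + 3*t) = 1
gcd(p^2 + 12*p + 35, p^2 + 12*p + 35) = p^2 + 12*p + 35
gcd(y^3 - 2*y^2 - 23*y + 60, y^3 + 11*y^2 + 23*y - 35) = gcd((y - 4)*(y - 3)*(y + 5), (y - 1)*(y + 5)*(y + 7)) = y + 5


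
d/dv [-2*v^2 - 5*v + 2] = -4*v - 5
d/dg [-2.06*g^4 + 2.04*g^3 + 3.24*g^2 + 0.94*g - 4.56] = -8.24*g^3 + 6.12*g^2 + 6.48*g + 0.94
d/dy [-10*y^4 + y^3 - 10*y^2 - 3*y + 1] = -40*y^3 + 3*y^2 - 20*y - 3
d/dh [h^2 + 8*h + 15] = 2*h + 8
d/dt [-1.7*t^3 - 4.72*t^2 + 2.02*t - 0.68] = -5.1*t^2 - 9.44*t + 2.02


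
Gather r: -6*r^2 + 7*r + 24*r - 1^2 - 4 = -6*r^2 + 31*r - 5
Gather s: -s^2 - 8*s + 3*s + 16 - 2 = -s^2 - 5*s + 14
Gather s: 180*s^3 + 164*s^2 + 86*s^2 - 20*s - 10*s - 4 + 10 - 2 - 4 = 180*s^3 + 250*s^2 - 30*s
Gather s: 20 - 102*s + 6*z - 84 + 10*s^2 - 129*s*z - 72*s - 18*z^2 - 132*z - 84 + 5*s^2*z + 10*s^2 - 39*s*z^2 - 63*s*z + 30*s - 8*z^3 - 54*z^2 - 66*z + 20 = s^2*(5*z + 20) + s*(-39*z^2 - 192*z - 144) - 8*z^3 - 72*z^2 - 192*z - 128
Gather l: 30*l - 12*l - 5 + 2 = 18*l - 3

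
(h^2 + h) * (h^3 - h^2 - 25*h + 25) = h^5 - 26*h^3 + 25*h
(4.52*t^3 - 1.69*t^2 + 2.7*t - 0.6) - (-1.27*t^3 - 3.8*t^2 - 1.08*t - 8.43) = 5.79*t^3 + 2.11*t^2 + 3.78*t + 7.83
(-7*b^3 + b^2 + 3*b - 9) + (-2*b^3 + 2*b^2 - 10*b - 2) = -9*b^3 + 3*b^2 - 7*b - 11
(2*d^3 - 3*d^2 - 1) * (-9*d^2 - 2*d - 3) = -18*d^5 + 23*d^4 + 18*d^2 + 2*d + 3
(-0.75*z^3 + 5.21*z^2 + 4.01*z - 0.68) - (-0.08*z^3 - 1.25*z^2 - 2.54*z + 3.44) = -0.67*z^3 + 6.46*z^2 + 6.55*z - 4.12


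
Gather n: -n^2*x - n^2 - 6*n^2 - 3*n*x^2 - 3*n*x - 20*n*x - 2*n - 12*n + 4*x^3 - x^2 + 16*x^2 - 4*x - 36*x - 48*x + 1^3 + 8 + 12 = n^2*(-x - 7) + n*(-3*x^2 - 23*x - 14) + 4*x^3 + 15*x^2 - 88*x + 21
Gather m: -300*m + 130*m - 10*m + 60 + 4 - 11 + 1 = 54 - 180*m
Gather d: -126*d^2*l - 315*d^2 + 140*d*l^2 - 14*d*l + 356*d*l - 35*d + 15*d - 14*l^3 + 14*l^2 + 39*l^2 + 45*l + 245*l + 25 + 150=d^2*(-126*l - 315) + d*(140*l^2 + 342*l - 20) - 14*l^3 + 53*l^2 + 290*l + 175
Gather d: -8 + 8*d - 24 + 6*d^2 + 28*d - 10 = 6*d^2 + 36*d - 42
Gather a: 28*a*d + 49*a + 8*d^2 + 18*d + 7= a*(28*d + 49) + 8*d^2 + 18*d + 7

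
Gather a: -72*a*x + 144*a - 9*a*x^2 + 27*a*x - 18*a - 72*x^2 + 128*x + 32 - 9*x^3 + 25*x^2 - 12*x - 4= a*(-9*x^2 - 45*x + 126) - 9*x^3 - 47*x^2 + 116*x + 28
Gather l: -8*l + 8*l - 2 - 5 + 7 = 0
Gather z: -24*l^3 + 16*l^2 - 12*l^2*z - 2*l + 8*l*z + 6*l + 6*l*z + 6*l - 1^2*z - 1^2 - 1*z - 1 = -24*l^3 + 16*l^2 + 10*l + z*(-12*l^2 + 14*l - 2) - 2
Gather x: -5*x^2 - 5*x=-5*x^2 - 5*x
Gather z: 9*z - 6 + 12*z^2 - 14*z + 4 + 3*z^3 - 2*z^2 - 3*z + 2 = 3*z^3 + 10*z^2 - 8*z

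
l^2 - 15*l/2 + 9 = (l - 6)*(l - 3/2)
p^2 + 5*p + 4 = (p + 1)*(p + 4)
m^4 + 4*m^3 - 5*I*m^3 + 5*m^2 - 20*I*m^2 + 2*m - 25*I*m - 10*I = (m + 2)*(m - 5*I)*(-I*m - I)*(I*m + I)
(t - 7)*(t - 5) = t^2 - 12*t + 35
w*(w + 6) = w^2 + 6*w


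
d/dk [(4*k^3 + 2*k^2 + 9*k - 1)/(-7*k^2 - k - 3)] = (-28*k^4 - 8*k^3 + 25*k^2 - 26*k - 28)/(49*k^4 + 14*k^3 + 43*k^2 + 6*k + 9)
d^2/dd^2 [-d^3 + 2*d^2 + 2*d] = 4 - 6*d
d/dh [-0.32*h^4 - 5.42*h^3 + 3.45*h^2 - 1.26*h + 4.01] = -1.28*h^3 - 16.26*h^2 + 6.9*h - 1.26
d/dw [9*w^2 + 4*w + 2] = 18*w + 4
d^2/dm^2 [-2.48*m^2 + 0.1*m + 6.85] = -4.96000000000000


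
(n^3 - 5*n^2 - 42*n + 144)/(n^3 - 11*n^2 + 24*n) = (n + 6)/n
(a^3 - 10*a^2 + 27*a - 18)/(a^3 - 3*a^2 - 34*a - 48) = (-a^3 + 10*a^2 - 27*a + 18)/(-a^3 + 3*a^2 + 34*a + 48)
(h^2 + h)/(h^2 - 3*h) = (h + 1)/(h - 3)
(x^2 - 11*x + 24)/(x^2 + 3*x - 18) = (x - 8)/(x + 6)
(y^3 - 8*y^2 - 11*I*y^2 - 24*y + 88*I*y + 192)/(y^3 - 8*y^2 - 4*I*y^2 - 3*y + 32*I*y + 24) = (y - 8*I)/(y - I)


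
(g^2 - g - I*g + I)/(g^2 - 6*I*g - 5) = (g - 1)/(g - 5*I)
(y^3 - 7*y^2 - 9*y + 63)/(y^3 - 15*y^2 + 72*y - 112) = (y^2 - 9)/(y^2 - 8*y + 16)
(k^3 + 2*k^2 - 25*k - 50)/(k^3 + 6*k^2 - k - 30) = (k^2 - 3*k - 10)/(k^2 + k - 6)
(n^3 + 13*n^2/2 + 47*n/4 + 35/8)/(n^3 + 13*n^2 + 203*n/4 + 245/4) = (n + 1/2)/(n + 7)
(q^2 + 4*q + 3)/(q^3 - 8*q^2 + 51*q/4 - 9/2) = 4*(q^2 + 4*q + 3)/(4*q^3 - 32*q^2 + 51*q - 18)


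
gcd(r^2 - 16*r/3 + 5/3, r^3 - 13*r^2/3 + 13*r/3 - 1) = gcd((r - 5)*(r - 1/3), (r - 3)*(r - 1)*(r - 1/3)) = r - 1/3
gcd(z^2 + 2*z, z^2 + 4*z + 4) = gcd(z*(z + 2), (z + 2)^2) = z + 2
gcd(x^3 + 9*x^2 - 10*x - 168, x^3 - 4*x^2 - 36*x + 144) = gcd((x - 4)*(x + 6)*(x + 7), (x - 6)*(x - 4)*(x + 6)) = x^2 + 2*x - 24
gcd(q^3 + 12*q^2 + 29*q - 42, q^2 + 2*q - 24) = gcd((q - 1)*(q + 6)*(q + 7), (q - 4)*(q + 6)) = q + 6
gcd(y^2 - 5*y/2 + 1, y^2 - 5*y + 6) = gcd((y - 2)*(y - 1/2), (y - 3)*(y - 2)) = y - 2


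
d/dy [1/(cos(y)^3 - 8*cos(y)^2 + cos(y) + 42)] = (3*cos(y)^2 - 16*cos(y) + 1)*sin(y)/(cos(y)^3 - 8*cos(y)^2 + cos(y) + 42)^2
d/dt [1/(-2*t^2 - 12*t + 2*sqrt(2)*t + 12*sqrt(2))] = (t - sqrt(2)/2 + 3)/(t^2 - sqrt(2)*t + 6*t - 6*sqrt(2))^2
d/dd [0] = 0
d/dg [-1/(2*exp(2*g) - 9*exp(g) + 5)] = (4*exp(g) - 9)*exp(g)/(2*exp(2*g) - 9*exp(g) + 5)^2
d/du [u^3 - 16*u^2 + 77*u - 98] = 3*u^2 - 32*u + 77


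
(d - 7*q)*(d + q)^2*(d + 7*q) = d^4 + 2*d^3*q - 48*d^2*q^2 - 98*d*q^3 - 49*q^4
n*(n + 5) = n^2 + 5*n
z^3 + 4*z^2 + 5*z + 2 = (z + 1)^2*(z + 2)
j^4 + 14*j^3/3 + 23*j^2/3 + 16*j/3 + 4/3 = (j + 2/3)*(j + 1)^2*(j + 2)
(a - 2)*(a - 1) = a^2 - 3*a + 2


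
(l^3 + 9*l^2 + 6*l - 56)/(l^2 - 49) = (l^2 + 2*l - 8)/(l - 7)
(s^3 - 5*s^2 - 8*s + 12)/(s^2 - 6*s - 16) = (s^2 - 7*s + 6)/(s - 8)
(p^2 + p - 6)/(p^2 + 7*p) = (p^2 + p - 6)/(p*(p + 7))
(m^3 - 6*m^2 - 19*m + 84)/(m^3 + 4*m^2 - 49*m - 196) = (m - 3)/(m + 7)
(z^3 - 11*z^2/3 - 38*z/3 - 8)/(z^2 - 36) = (3*z^2 + 7*z + 4)/(3*(z + 6))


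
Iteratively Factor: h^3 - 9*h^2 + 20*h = (h)*(h^2 - 9*h + 20) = h*(h - 5)*(h - 4)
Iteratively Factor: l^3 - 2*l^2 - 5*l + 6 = (l - 3)*(l^2 + l - 2) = (l - 3)*(l - 1)*(l + 2)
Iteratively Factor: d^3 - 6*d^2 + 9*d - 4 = (d - 4)*(d^2 - 2*d + 1) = (d - 4)*(d - 1)*(d - 1)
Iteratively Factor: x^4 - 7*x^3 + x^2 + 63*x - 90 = (x - 3)*(x^3 - 4*x^2 - 11*x + 30) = (x - 3)*(x - 2)*(x^2 - 2*x - 15) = (x - 5)*(x - 3)*(x - 2)*(x + 3)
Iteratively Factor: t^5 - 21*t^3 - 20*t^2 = (t + 1)*(t^4 - t^3 - 20*t^2) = (t + 1)*(t + 4)*(t^3 - 5*t^2) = (t - 5)*(t + 1)*(t + 4)*(t^2) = t*(t - 5)*(t + 1)*(t + 4)*(t)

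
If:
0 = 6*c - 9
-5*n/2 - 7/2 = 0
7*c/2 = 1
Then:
No Solution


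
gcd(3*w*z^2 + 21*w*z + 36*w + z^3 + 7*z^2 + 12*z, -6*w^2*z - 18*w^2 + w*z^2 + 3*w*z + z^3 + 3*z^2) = 3*w*z + 9*w + z^2 + 3*z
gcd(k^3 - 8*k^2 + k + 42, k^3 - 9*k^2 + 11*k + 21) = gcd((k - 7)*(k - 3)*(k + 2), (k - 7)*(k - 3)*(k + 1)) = k^2 - 10*k + 21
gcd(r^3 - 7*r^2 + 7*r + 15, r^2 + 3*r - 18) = r - 3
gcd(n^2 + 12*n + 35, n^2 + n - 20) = n + 5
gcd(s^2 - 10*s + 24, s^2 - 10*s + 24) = s^2 - 10*s + 24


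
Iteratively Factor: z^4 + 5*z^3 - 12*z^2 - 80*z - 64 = (z + 4)*(z^3 + z^2 - 16*z - 16) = (z + 4)^2*(z^2 - 3*z - 4) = (z + 1)*(z + 4)^2*(z - 4)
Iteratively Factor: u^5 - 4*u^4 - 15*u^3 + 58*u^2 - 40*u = (u)*(u^4 - 4*u^3 - 15*u^2 + 58*u - 40) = u*(u - 2)*(u^3 - 2*u^2 - 19*u + 20) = u*(u - 2)*(u - 1)*(u^2 - u - 20) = u*(u - 2)*(u - 1)*(u + 4)*(u - 5)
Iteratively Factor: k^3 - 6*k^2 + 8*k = (k - 2)*(k^2 - 4*k) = k*(k - 2)*(k - 4)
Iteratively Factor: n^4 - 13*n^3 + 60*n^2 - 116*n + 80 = (n - 4)*(n^3 - 9*n^2 + 24*n - 20) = (n - 4)*(n - 2)*(n^2 - 7*n + 10) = (n - 4)*(n - 2)^2*(n - 5)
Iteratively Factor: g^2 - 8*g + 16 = (g - 4)*(g - 4)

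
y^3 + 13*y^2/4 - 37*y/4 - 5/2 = (y - 2)*(y + 1/4)*(y + 5)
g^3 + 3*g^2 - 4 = (g - 1)*(g + 2)^2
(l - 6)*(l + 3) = l^2 - 3*l - 18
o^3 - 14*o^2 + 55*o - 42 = (o - 7)*(o - 6)*(o - 1)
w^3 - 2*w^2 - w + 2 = (w - 2)*(w - 1)*(w + 1)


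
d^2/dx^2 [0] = 0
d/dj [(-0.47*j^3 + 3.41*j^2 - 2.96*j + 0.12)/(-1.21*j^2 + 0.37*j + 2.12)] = (0.5687*j^4 - 0.347799999999999*j^3 - 5.3091*j^2 + 14.7488*j - 6.3196)/(1.4641*j^4 - 0.8954*j^3 - 4.9935*j^2 + 1.5688*j + 4.4944)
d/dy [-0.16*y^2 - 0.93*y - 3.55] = -0.32*y - 0.93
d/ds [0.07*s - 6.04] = 0.0700000000000000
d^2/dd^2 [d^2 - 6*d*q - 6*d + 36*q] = 2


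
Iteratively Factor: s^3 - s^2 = (s - 1)*(s^2) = s*(s - 1)*(s)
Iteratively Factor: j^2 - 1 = (j - 1)*(j + 1)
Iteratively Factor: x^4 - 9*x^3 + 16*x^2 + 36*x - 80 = (x + 2)*(x^3 - 11*x^2 + 38*x - 40) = (x - 2)*(x + 2)*(x^2 - 9*x + 20) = (x - 4)*(x - 2)*(x + 2)*(x - 5)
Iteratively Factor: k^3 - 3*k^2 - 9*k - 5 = (k + 1)*(k^2 - 4*k - 5) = (k - 5)*(k + 1)*(k + 1)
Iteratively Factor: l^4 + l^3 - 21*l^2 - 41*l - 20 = (l + 4)*(l^3 - 3*l^2 - 9*l - 5) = (l - 5)*(l + 4)*(l^2 + 2*l + 1) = (l - 5)*(l + 1)*(l + 4)*(l + 1)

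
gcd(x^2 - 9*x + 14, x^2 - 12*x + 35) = x - 7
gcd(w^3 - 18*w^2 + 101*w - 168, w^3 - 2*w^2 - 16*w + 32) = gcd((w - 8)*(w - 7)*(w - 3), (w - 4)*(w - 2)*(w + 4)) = 1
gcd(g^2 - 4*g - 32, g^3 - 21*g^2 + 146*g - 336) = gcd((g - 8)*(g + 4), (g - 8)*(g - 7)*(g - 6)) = g - 8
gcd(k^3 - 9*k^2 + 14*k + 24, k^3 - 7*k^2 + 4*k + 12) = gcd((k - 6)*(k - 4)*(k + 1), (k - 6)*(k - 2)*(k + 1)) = k^2 - 5*k - 6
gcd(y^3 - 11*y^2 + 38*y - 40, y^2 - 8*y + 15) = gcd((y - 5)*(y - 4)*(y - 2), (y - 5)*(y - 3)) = y - 5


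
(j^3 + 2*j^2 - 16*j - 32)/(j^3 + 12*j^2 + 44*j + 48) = (j - 4)/(j + 6)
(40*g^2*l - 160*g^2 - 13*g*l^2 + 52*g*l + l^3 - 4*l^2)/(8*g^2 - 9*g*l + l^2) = (5*g*l - 20*g - l^2 + 4*l)/(g - l)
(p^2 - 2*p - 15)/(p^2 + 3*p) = (p - 5)/p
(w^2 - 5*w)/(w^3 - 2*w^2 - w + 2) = w*(w - 5)/(w^3 - 2*w^2 - w + 2)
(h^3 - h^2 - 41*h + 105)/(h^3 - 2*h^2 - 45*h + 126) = (h - 5)/(h - 6)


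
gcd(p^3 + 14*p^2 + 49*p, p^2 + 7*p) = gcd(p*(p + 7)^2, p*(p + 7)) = p^2 + 7*p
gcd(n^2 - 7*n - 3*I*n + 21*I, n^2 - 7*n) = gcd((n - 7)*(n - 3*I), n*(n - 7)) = n - 7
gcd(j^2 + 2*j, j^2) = j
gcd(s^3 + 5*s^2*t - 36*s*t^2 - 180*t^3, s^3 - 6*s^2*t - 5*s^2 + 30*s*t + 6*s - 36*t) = s - 6*t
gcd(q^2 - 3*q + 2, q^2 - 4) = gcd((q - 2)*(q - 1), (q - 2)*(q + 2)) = q - 2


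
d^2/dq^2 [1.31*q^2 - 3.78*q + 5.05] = 2.62000000000000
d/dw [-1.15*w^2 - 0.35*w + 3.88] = -2.3*w - 0.35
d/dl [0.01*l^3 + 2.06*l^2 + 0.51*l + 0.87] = 0.03*l^2 + 4.12*l + 0.51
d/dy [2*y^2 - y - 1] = 4*y - 1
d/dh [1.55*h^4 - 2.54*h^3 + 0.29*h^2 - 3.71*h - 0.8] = 6.2*h^3 - 7.62*h^2 + 0.58*h - 3.71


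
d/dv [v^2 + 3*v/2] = 2*v + 3/2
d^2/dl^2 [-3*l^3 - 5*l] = -18*l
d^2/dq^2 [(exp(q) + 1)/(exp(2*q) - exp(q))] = (exp(3*q) + 5*exp(2*q) - 3*exp(q) + 1)*exp(-q)/(exp(3*q) - 3*exp(2*q) + 3*exp(q) - 1)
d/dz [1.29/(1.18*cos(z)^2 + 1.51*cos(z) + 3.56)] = (3.0444*cos(z) + 1.9479)*sin(z)/(1.18*cos(z)^2 + 1.51*cos(z) + 3.56)^2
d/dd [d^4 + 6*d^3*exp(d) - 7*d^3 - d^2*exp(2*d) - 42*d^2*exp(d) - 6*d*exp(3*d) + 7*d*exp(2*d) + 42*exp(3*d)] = 6*d^3*exp(d) + 4*d^3 - 2*d^2*exp(2*d) - 24*d^2*exp(d) - 21*d^2 - 18*d*exp(3*d) + 12*d*exp(2*d) - 84*d*exp(d) + 120*exp(3*d) + 7*exp(2*d)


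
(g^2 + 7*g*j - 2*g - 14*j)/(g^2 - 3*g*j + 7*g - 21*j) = (g^2 + 7*g*j - 2*g - 14*j)/(g^2 - 3*g*j + 7*g - 21*j)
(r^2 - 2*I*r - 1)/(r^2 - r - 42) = (-r^2 + 2*I*r + 1)/(-r^2 + r + 42)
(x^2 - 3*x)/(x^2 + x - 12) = x/(x + 4)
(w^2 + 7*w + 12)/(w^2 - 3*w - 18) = (w + 4)/(w - 6)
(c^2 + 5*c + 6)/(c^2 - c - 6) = (c + 3)/(c - 3)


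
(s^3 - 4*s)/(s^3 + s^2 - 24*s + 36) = s*(s + 2)/(s^2 + 3*s - 18)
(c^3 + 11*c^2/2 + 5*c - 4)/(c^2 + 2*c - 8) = (c^2 + 3*c/2 - 1)/(c - 2)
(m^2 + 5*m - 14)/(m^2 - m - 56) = (m - 2)/(m - 8)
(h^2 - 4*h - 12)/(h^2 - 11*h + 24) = (h^2 - 4*h - 12)/(h^2 - 11*h + 24)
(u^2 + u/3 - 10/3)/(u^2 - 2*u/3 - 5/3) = (u + 2)/(u + 1)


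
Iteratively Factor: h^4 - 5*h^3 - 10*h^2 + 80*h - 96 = (h - 4)*(h^3 - h^2 - 14*h + 24) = (h - 4)*(h - 2)*(h^2 + h - 12) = (h - 4)*(h - 3)*(h - 2)*(h + 4)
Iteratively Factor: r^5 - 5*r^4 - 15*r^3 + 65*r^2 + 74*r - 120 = (r - 5)*(r^4 - 15*r^2 - 10*r + 24) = (r - 5)*(r + 3)*(r^3 - 3*r^2 - 6*r + 8) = (r - 5)*(r - 1)*(r + 3)*(r^2 - 2*r - 8) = (r - 5)*(r - 1)*(r + 2)*(r + 3)*(r - 4)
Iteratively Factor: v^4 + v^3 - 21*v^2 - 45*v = (v)*(v^3 + v^2 - 21*v - 45) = v*(v - 5)*(v^2 + 6*v + 9) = v*(v - 5)*(v + 3)*(v + 3)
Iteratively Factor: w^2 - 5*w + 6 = (w - 3)*(w - 2)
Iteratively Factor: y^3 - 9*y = (y)*(y^2 - 9) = y*(y - 3)*(y + 3)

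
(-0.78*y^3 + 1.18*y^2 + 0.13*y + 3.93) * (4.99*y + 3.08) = -3.8922*y^4 + 3.4858*y^3 + 4.2831*y^2 + 20.0111*y + 12.1044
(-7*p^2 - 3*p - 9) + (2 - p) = -7*p^2 - 4*p - 7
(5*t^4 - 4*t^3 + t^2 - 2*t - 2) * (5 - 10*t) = -50*t^5 + 65*t^4 - 30*t^3 + 25*t^2 + 10*t - 10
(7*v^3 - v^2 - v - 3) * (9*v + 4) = 63*v^4 + 19*v^3 - 13*v^2 - 31*v - 12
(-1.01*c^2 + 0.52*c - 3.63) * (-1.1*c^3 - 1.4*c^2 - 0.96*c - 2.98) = 1.111*c^5 + 0.842*c^4 + 4.2346*c^3 + 7.5926*c^2 + 1.9352*c + 10.8174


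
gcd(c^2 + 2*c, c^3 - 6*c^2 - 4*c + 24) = c + 2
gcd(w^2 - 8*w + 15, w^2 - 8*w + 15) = w^2 - 8*w + 15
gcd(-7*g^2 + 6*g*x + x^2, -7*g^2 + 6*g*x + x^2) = -7*g^2 + 6*g*x + x^2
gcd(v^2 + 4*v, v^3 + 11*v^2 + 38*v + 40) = v + 4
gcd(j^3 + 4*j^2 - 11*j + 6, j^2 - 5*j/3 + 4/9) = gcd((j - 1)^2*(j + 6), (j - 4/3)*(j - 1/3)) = 1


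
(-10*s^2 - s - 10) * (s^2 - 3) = -10*s^4 - s^3 + 20*s^2 + 3*s + 30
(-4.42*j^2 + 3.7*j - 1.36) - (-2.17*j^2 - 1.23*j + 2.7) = -2.25*j^2 + 4.93*j - 4.06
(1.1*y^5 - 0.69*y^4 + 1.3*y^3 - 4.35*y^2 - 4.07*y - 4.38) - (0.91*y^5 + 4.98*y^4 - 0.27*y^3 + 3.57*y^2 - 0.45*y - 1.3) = 0.19*y^5 - 5.67*y^4 + 1.57*y^3 - 7.92*y^2 - 3.62*y - 3.08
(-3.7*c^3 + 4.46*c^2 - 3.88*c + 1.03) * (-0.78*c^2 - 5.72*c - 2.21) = 2.886*c^5 + 17.6852*c^4 - 14.3078*c^3 + 11.5336*c^2 + 2.6832*c - 2.2763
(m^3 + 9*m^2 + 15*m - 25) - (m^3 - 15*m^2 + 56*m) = 24*m^2 - 41*m - 25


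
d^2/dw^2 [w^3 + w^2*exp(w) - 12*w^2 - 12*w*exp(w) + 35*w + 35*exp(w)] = w^2*exp(w) - 8*w*exp(w) + 6*w + 13*exp(w) - 24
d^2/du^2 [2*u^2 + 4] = 4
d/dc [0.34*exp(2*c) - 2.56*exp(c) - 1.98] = (0.68*exp(c) - 2.56)*exp(c)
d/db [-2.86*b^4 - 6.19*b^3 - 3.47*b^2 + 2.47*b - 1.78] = -11.44*b^3 - 18.57*b^2 - 6.94*b + 2.47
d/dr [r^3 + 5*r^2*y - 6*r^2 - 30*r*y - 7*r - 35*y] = 3*r^2 + 10*r*y - 12*r - 30*y - 7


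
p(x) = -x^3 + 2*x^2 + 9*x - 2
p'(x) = -3*x^2 + 4*x + 9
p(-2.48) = 3.23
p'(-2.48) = -19.37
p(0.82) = 6.17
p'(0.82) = 10.26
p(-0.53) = -6.06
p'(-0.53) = 6.04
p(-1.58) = -7.28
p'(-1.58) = -4.81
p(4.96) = -30.18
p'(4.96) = -44.96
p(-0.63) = -6.63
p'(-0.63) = 5.29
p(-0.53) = -6.06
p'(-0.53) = 6.04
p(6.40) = -124.62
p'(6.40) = -88.28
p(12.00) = -1334.00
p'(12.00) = -375.00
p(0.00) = -2.00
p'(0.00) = 9.00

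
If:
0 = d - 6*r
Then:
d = 6*r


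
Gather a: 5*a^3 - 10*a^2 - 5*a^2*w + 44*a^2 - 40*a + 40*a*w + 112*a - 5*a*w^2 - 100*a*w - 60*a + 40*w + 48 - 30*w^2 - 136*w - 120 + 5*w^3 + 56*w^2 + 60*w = 5*a^3 + a^2*(34 - 5*w) + a*(-5*w^2 - 60*w + 12) + 5*w^3 + 26*w^2 - 36*w - 72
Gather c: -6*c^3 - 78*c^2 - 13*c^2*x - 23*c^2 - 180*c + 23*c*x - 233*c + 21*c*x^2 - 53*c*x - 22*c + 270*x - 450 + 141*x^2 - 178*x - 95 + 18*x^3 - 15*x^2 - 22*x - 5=-6*c^3 + c^2*(-13*x - 101) + c*(21*x^2 - 30*x - 435) + 18*x^3 + 126*x^2 + 70*x - 550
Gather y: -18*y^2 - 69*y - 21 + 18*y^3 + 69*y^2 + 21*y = 18*y^3 + 51*y^2 - 48*y - 21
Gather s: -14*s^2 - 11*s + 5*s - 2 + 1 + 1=-14*s^2 - 6*s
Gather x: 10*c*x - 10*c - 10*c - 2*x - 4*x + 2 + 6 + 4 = -20*c + x*(10*c - 6) + 12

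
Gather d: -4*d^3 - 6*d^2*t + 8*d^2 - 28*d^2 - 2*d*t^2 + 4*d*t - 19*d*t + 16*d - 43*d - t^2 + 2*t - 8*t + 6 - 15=-4*d^3 + d^2*(-6*t - 20) + d*(-2*t^2 - 15*t - 27) - t^2 - 6*t - 9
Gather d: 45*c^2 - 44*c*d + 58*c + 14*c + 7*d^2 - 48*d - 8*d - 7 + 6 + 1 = 45*c^2 + 72*c + 7*d^2 + d*(-44*c - 56)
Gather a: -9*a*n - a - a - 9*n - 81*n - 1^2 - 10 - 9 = a*(-9*n - 2) - 90*n - 20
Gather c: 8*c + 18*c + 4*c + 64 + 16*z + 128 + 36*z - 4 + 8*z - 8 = 30*c + 60*z + 180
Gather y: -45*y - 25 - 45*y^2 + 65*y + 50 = -45*y^2 + 20*y + 25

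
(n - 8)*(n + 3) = n^2 - 5*n - 24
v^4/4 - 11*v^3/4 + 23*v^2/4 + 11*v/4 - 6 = (v/4 + 1/4)*(v - 8)*(v - 3)*(v - 1)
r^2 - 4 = (r - 2)*(r + 2)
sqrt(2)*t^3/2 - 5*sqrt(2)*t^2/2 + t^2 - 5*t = t*(t - 5)*(sqrt(2)*t/2 + 1)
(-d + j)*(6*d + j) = -6*d^2 + 5*d*j + j^2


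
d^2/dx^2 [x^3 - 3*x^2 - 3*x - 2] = 6*x - 6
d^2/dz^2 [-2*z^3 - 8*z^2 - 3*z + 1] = -12*z - 16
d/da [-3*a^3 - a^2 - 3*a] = -9*a^2 - 2*a - 3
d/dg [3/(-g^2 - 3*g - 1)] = 3*(2*g + 3)/(g^2 + 3*g + 1)^2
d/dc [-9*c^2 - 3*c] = -18*c - 3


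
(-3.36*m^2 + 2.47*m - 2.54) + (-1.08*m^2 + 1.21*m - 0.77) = -4.44*m^2 + 3.68*m - 3.31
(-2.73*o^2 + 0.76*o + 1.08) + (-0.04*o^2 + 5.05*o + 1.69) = -2.77*o^2 + 5.81*o + 2.77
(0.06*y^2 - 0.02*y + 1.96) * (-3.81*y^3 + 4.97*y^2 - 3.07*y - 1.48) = -0.2286*y^5 + 0.3744*y^4 - 7.7512*y^3 + 9.7138*y^2 - 5.9876*y - 2.9008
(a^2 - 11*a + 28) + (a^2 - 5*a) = 2*a^2 - 16*a + 28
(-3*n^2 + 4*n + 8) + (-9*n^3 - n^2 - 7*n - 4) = -9*n^3 - 4*n^2 - 3*n + 4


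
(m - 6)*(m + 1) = m^2 - 5*m - 6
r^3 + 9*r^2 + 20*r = r*(r + 4)*(r + 5)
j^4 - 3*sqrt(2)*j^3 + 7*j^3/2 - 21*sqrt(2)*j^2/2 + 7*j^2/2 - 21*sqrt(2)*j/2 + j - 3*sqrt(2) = (j + 1/2)*(j + 1)*(j + 2)*(j - 3*sqrt(2))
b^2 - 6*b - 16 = (b - 8)*(b + 2)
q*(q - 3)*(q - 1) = q^3 - 4*q^2 + 3*q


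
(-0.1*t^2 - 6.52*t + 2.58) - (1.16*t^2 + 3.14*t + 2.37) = -1.26*t^2 - 9.66*t + 0.21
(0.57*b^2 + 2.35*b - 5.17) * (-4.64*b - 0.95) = -2.6448*b^3 - 11.4455*b^2 + 21.7563*b + 4.9115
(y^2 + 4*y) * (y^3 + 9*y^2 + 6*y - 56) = y^5 + 13*y^4 + 42*y^3 - 32*y^2 - 224*y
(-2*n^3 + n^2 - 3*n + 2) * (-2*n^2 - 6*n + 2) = 4*n^5 + 10*n^4 - 4*n^3 + 16*n^2 - 18*n + 4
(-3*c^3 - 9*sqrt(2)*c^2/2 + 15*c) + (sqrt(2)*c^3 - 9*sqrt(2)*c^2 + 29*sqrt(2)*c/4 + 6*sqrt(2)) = -3*c^3 + sqrt(2)*c^3 - 27*sqrt(2)*c^2/2 + 29*sqrt(2)*c/4 + 15*c + 6*sqrt(2)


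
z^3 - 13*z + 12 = (z - 3)*(z - 1)*(z + 4)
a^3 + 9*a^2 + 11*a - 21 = (a - 1)*(a + 3)*(a + 7)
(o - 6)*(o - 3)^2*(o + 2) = o^4 - 10*o^3 + 21*o^2 + 36*o - 108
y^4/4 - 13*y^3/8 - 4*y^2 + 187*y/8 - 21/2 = (y/4 + 1)*(y - 7)*(y - 3)*(y - 1/2)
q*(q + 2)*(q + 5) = q^3 + 7*q^2 + 10*q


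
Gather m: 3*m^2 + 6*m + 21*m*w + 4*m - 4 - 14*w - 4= 3*m^2 + m*(21*w + 10) - 14*w - 8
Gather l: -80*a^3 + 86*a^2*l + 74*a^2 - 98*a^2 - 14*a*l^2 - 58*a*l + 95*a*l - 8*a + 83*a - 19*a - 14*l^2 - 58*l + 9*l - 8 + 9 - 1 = -80*a^3 - 24*a^2 + 56*a + l^2*(-14*a - 14) + l*(86*a^2 + 37*a - 49)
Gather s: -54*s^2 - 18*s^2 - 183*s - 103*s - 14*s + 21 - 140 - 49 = -72*s^2 - 300*s - 168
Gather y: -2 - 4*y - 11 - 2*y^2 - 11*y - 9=-2*y^2 - 15*y - 22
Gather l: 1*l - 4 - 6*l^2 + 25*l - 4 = -6*l^2 + 26*l - 8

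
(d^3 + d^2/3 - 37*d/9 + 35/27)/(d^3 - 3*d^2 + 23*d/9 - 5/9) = (d + 7/3)/(d - 1)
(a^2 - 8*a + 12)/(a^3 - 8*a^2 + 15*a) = (a^2 - 8*a + 12)/(a*(a^2 - 8*a + 15))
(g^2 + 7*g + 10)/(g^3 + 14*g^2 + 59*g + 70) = 1/(g + 7)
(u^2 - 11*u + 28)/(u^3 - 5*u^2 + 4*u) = (u - 7)/(u*(u - 1))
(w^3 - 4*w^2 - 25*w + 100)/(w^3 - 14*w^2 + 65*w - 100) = (w + 5)/(w - 5)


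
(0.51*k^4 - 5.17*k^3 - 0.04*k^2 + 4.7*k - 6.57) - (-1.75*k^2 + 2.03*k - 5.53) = 0.51*k^4 - 5.17*k^3 + 1.71*k^2 + 2.67*k - 1.04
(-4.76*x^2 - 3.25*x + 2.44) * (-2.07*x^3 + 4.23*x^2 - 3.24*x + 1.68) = 9.8532*x^5 - 13.4073*x^4 - 3.3759*x^3 + 12.8544*x^2 - 13.3656*x + 4.0992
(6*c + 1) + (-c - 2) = 5*c - 1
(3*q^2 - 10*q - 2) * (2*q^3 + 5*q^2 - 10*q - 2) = 6*q^5 - 5*q^4 - 84*q^3 + 84*q^2 + 40*q + 4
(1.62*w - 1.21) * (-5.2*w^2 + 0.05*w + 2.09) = -8.424*w^3 + 6.373*w^2 + 3.3253*w - 2.5289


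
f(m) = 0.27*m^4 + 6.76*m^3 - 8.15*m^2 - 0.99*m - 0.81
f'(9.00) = 2282.31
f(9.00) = 6029.64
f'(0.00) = -0.99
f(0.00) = -0.81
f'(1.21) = 10.89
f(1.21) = -1.39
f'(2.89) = 147.35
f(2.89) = 110.26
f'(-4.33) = 362.14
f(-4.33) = -603.21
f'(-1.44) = 61.31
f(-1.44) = -35.31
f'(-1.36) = 55.97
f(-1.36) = -30.62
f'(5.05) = 572.98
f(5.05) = 832.55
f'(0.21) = -3.51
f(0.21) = -1.31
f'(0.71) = -1.95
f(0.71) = -3.13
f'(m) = 1.08*m^3 + 20.28*m^2 - 16.3*m - 0.99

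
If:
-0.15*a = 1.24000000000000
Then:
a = -8.27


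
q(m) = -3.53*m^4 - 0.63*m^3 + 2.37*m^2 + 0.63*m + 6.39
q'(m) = -14.12*m^3 - 1.89*m^2 + 4.74*m + 0.63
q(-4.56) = -1413.75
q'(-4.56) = 1278.56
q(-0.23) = 6.37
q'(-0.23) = -0.39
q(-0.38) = 6.45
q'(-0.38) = -0.67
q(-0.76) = 6.38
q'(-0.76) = 2.13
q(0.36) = 6.84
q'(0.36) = 1.43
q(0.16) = 6.55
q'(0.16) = 1.28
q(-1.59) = -8.65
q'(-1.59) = 45.07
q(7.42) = -10815.98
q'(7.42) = -5836.54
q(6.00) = -4615.47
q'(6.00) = -3088.89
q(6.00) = -4615.47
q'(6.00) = -3088.89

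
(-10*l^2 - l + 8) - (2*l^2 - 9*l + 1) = -12*l^2 + 8*l + 7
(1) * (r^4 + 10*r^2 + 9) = r^4 + 10*r^2 + 9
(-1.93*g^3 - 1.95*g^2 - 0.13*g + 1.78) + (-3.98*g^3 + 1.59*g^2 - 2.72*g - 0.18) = -5.91*g^3 - 0.36*g^2 - 2.85*g + 1.6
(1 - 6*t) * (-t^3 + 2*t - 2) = 6*t^4 - t^3 - 12*t^2 + 14*t - 2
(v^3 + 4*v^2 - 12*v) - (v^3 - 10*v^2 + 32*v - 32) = 14*v^2 - 44*v + 32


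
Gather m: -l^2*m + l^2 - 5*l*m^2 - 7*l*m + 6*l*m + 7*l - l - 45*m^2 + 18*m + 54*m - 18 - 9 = l^2 + 6*l + m^2*(-5*l - 45) + m*(-l^2 - l + 72) - 27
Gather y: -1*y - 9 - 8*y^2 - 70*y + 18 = -8*y^2 - 71*y + 9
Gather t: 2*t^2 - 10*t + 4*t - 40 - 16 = 2*t^2 - 6*t - 56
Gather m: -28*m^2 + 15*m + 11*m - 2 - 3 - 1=-28*m^2 + 26*m - 6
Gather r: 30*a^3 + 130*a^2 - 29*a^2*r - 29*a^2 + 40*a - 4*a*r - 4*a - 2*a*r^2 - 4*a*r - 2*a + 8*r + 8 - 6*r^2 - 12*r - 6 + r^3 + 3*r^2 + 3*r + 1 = 30*a^3 + 101*a^2 + 34*a + r^3 + r^2*(-2*a - 3) + r*(-29*a^2 - 8*a - 1) + 3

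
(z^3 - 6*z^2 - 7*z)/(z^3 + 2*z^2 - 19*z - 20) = z*(z - 7)/(z^2 + z - 20)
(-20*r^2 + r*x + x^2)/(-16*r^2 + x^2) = (5*r + x)/(4*r + x)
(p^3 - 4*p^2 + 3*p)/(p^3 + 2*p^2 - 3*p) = (p - 3)/(p + 3)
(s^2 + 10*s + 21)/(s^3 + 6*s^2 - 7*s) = (s + 3)/(s*(s - 1))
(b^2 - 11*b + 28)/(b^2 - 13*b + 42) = (b - 4)/(b - 6)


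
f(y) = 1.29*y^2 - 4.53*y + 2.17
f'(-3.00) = -12.27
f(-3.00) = 27.37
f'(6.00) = 10.95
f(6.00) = 21.43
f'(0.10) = -4.27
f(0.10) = 1.73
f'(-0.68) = -6.28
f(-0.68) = 5.85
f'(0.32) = -3.70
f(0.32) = 0.85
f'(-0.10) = -4.79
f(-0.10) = 2.64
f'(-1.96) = -9.59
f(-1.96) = 16.00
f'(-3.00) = -12.27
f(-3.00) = 27.37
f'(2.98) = 3.16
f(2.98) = 0.13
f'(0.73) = -2.65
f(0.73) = -0.45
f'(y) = 2.58*y - 4.53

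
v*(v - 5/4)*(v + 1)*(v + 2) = v^4 + 7*v^3/4 - 7*v^2/4 - 5*v/2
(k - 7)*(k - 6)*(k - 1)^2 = k^4 - 15*k^3 + 69*k^2 - 97*k + 42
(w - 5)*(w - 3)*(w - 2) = w^3 - 10*w^2 + 31*w - 30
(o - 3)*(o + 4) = o^2 + o - 12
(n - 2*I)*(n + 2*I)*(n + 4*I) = n^3 + 4*I*n^2 + 4*n + 16*I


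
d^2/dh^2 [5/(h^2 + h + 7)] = 10*(-h^2 - h + (2*h + 1)^2 - 7)/(h^2 + h + 7)^3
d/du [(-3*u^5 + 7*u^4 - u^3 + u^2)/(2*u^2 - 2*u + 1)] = u*(-18*u^5 + 52*u^4 - 59*u^3 + 32*u^2 - 5*u + 2)/(4*u^4 - 8*u^3 + 8*u^2 - 4*u + 1)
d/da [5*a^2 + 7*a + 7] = 10*a + 7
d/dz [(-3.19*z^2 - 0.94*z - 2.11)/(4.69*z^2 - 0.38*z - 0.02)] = (5.6208*z^2 + 19.9194*z - 0.783)/(21.9961*z^4 - 3.5644*z^3 - 0.0432*z^2 + 0.0152*z + 0.0004)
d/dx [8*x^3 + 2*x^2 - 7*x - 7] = 24*x^2 + 4*x - 7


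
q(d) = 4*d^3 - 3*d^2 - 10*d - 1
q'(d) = 12*d^2 - 6*d - 10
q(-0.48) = 2.67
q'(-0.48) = -4.36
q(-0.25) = 1.25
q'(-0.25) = -7.75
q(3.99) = 165.42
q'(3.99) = 157.10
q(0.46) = -5.85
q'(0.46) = -10.22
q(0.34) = -4.59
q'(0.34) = -10.65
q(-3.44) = -164.93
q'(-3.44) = 152.64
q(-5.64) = -757.65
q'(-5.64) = 405.56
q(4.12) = 186.61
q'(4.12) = 168.97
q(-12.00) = -7225.00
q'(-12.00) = 1790.00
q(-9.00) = -3070.00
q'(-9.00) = 1016.00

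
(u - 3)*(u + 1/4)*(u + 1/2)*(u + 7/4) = u^4 - u^3/2 - 97*u^2/16 - 131*u/32 - 21/32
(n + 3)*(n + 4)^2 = n^3 + 11*n^2 + 40*n + 48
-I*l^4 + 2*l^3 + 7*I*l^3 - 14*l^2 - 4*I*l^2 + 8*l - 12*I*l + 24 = (l - 6)*(l - 2)*(l + 2*I)*(-I*l - I)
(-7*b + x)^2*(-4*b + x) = -196*b^3 + 105*b^2*x - 18*b*x^2 + x^3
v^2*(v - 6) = v^3 - 6*v^2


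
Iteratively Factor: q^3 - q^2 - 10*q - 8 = (q - 4)*(q^2 + 3*q + 2) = (q - 4)*(q + 1)*(q + 2)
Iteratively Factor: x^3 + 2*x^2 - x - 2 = (x + 1)*(x^2 + x - 2) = (x - 1)*(x + 1)*(x + 2)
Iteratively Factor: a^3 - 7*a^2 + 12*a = (a - 3)*(a^2 - 4*a) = a*(a - 3)*(a - 4)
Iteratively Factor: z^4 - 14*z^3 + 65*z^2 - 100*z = (z)*(z^3 - 14*z^2 + 65*z - 100) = z*(z - 4)*(z^2 - 10*z + 25) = z*(z - 5)*(z - 4)*(z - 5)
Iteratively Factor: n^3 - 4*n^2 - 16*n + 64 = (n - 4)*(n^2 - 16) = (n - 4)*(n + 4)*(n - 4)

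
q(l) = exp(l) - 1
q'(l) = exp(l)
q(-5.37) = -1.00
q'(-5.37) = 0.00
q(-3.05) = -0.95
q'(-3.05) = 0.05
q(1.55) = 3.71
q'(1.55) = 4.71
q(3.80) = 43.70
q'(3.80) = 44.70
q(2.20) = 8.03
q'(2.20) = 9.03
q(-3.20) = -0.96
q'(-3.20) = 0.04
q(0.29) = 0.34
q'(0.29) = 1.34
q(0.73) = 1.08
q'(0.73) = 2.08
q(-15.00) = -1.00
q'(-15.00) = 0.00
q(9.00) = 8102.08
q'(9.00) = 8103.08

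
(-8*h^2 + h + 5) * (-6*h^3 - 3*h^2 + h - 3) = 48*h^5 + 18*h^4 - 41*h^3 + 10*h^2 + 2*h - 15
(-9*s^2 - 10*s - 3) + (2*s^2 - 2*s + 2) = -7*s^2 - 12*s - 1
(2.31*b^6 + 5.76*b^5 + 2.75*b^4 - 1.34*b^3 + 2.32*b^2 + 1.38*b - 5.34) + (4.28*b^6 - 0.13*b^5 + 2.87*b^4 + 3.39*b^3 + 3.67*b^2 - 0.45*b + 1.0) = 6.59*b^6 + 5.63*b^5 + 5.62*b^4 + 2.05*b^3 + 5.99*b^2 + 0.93*b - 4.34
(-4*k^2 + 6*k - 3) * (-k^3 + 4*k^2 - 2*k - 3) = 4*k^5 - 22*k^4 + 35*k^3 - 12*k^2 - 12*k + 9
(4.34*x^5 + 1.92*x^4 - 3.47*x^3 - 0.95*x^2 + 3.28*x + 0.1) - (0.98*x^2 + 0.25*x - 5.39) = 4.34*x^5 + 1.92*x^4 - 3.47*x^3 - 1.93*x^2 + 3.03*x + 5.49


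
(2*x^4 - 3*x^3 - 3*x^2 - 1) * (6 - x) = -2*x^5 + 15*x^4 - 15*x^3 - 18*x^2 + x - 6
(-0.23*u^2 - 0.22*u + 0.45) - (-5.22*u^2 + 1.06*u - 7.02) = 4.99*u^2 - 1.28*u + 7.47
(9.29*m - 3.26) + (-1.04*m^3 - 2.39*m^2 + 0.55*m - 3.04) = -1.04*m^3 - 2.39*m^2 + 9.84*m - 6.3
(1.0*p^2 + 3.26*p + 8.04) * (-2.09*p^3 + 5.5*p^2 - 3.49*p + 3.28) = -2.09*p^5 - 1.3134*p^4 - 2.3636*p^3 + 36.1226*p^2 - 17.3668*p + 26.3712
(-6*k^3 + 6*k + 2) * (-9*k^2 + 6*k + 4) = 54*k^5 - 36*k^4 - 78*k^3 + 18*k^2 + 36*k + 8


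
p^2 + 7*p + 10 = (p + 2)*(p + 5)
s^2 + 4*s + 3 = (s + 1)*(s + 3)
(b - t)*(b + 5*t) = b^2 + 4*b*t - 5*t^2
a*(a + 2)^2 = a^3 + 4*a^2 + 4*a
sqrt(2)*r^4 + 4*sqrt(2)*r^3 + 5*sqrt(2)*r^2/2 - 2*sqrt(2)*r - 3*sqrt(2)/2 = (r + 1)*(r + 3)*(r - sqrt(2)/2)*(sqrt(2)*r + 1)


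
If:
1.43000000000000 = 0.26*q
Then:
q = 5.50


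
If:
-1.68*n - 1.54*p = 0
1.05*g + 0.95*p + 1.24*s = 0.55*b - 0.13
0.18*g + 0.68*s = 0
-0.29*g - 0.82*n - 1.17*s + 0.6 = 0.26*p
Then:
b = -4.69604519774011*s - 1.87149460708783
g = -3.77777777777778*s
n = 1.11864406779661 - 0.13879472693032*s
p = 0.151412429378531*s - 1.22033898305085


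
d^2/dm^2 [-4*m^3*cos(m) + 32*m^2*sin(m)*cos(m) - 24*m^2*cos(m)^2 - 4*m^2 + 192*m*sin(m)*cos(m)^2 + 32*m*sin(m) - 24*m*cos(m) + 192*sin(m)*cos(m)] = 4*m^3*cos(m) + 24*m^2*sin(m) - 64*m^2*sin(2*m) + 48*m^2*cos(2*m) - 80*m*sin(m) + 96*m*sin(2*m) - 432*m*sin(3*m) + 128*m*cos(2*m) + 48*sin(m) - 352*sin(2*m) + 160*cos(m) - 24*cos(2*m) + 288*cos(3*m) - 32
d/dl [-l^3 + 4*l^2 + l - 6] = -3*l^2 + 8*l + 1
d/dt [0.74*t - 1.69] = 0.740000000000000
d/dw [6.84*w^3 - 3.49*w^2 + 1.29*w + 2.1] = 20.52*w^2 - 6.98*w + 1.29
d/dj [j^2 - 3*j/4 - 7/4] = 2*j - 3/4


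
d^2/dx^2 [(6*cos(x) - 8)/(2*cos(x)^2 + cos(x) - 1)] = 2*(-108*sin(x)^4*cos(x) + 70*sin(x)^4 - 77*sin(x)^2 + 4*cos(x) - 21*cos(3*x) + 6*cos(5*x) - 11)/(-2*sin(x)^2 + cos(x) + 1)^3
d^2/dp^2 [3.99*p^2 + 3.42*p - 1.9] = 7.98000000000000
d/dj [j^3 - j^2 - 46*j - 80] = 3*j^2 - 2*j - 46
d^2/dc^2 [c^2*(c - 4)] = 6*c - 8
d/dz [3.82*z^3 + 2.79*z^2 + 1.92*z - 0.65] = 11.46*z^2 + 5.58*z + 1.92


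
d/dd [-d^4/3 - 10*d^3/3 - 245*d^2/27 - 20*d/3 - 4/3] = -4*d^3/3 - 10*d^2 - 490*d/27 - 20/3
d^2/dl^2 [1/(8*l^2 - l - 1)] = 2*(64*l^2 - 8*l - (16*l - 1)^2 - 8)/(-8*l^2 + l + 1)^3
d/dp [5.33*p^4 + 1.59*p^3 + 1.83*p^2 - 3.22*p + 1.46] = 21.32*p^3 + 4.77*p^2 + 3.66*p - 3.22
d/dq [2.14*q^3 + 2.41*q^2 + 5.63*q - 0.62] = 6.42*q^2 + 4.82*q + 5.63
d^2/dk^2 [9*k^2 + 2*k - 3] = 18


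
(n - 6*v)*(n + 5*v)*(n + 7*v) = n^3 + 6*n^2*v - 37*n*v^2 - 210*v^3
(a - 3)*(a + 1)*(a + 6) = a^3 + 4*a^2 - 15*a - 18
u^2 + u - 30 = (u - 5)*(u + 6)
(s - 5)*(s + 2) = s^2 - 3*s - 10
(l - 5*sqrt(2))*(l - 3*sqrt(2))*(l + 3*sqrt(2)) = l^3 - 5*sqrt(2)*l^2 - 18*l + 90*sqrt(2)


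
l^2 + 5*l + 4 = (l + 1)*(l + 4)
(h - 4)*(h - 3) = h^2 - 7*h + 12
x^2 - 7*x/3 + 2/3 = (x - 2)*(x - 1/3)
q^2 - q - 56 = (q - 8)*(q + 7)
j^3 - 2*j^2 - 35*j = j*(j - 7)*(j + 5)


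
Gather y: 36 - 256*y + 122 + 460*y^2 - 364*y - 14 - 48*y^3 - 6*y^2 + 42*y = -48*y^3 + 454*y^2 - 578*y + 144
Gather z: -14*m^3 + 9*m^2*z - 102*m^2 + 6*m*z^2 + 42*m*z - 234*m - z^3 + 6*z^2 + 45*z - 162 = -14*m^3 - 102*m^2 - 234*m - z^3 + z^2*(6*m + 6) + z*(9*m^2 + 42*m + 45) - 162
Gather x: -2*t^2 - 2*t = -2*t^2 - 2*t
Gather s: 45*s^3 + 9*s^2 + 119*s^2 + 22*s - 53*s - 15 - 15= 45*s^3 + 128*s^2 - 31*s - 30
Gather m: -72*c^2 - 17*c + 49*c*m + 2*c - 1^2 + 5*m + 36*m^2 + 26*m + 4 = -72*c^2 - 15*c + 36*m^2 + m*(49*c + 31) + 3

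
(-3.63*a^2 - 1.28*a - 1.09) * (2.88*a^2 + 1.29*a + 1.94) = -10.4544*a^4 - 8.3691*a^3 - 11.8326*a^2 - 3.8893*a - 2.1146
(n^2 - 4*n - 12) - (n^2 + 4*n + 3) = -8*n - 15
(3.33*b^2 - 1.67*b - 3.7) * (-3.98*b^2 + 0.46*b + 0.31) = -13.2534*b^4 + 8.1784*b^3 + 14.9901*b^2 - 2.2197*b - 1.147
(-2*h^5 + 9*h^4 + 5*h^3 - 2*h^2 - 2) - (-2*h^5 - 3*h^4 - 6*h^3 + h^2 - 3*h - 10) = 12*h^4 + 11*h^3 - 3*h^2 + 3*h + 8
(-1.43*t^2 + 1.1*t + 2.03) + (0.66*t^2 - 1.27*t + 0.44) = -0.77*t^2 - 0.17*t + 2.47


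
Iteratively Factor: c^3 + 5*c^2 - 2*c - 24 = (c - 2)*(c^2 + 7*c + 12) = (c - 2)*(c + 4)*(c + 3)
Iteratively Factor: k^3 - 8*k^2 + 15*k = (k)*(k^2 - 8*k + 15) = k*(k - 5)*(k - 3)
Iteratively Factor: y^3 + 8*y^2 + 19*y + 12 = (y + 4)*(y^2 + 4*y + 3) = (y + 1)*(y + 4)*(y + 3)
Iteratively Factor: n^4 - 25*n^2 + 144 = (n + 3)*(n^3 - 3*n^2 - 16*n + 48) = (n + 3)*(n + 4)*(n^2 - 7*n + 12) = (n - 4)*(n + 3)*(n + 4)*(n - 3)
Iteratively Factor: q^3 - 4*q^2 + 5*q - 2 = (q - 2)*(q^2 - 2*q + 1) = (q - 2)*(q - 1)*(q - 1)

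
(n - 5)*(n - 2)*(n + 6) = n^3 - n^2 - 32*n + 60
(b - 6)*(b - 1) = b^2 - 7*b + 6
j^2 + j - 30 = (j - 5)*(j + 6)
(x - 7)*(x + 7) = x^2 - 49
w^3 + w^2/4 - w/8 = w*(w - 1/4)*(w + 1/2)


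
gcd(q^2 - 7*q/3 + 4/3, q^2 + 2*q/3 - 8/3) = q - 4/3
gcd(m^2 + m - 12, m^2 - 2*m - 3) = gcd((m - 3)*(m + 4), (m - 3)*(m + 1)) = m - 3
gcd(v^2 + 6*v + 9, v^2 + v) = 1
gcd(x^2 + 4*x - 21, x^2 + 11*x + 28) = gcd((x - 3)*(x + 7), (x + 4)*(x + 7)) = x + 7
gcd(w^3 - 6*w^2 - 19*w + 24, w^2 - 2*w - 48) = w - 8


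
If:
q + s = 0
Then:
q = -s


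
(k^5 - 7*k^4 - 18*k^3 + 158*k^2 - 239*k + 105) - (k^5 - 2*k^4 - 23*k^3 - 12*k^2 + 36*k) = -5*k^4 + 5*k^3 + 170*k^2 - 275*k + 105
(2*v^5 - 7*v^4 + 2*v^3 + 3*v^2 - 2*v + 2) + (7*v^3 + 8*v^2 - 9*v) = 2*v^5 - 7*v^4 + 9*v^3 + 11*v^2 - 11*v + 2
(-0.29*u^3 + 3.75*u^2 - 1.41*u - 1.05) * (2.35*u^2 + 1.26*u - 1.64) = -0.6815*u^5 + 8.4471*u^4 + 1.8871*u^3 - 10.3941*u^2 + 0.9894*u + 1.722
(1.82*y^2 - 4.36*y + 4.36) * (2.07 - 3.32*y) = -6.0424*y^3 + 18.2426*y^2 - 23.5004*y + 9.0252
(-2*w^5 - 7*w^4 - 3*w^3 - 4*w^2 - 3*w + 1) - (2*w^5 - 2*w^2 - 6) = -4*w^5 - 7*w^4 - 3*w^3 - 2*w^2 - 3*w + 7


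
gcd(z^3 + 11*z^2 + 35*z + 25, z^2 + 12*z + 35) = z + 5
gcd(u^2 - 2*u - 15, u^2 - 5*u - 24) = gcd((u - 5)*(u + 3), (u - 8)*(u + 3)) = u + 3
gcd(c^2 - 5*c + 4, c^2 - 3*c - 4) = c - 4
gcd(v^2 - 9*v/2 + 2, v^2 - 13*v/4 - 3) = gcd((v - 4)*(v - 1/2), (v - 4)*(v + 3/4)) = v - 4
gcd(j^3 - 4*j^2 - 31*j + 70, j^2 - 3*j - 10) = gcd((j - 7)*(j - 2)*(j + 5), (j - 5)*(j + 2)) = 1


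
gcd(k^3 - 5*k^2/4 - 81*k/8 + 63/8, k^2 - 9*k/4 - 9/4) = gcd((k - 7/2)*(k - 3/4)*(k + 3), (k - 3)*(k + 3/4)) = 1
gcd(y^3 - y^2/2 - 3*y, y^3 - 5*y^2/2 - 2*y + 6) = y^2 - y/2 - 3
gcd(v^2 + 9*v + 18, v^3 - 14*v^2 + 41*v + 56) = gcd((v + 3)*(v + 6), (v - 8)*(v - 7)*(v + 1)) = 1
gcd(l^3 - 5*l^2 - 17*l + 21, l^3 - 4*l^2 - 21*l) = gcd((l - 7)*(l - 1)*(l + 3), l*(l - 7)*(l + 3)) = l^2 - 4*l - 21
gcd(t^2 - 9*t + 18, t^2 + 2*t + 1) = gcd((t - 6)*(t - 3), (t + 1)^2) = 1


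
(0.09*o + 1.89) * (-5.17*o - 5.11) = -0.4653*o^2 - 10.2312*o - 9.6579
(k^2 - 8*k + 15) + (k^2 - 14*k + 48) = 2*k^2 - 22*k + 63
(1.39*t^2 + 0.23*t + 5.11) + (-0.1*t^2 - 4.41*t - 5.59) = 1.29*t^2 - 4.18*t - 0.48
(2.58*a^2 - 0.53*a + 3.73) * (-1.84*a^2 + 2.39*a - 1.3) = -4.7472*a^4 + 7.1414*a^3 - 11.4839*a^2 + 9.6037*a - 4.849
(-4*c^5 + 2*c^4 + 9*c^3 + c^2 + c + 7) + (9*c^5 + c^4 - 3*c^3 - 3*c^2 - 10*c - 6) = 5*c^5 + 3*c^4 + 6*c^3 - 2*c^2 - 9*c + 1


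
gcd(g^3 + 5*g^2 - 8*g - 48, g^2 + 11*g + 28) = g + 4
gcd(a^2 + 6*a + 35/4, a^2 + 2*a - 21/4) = a + 7/2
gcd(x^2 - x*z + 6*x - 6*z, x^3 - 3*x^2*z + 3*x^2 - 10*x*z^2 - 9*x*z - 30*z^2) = 1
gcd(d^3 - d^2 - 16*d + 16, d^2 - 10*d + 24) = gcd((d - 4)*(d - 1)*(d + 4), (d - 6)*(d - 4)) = d - 4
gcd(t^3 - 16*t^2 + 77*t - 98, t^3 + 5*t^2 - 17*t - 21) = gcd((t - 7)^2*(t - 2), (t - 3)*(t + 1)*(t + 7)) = 1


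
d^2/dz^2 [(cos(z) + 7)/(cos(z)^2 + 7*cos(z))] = (sin(z)^2 + 1)/cos(z)^3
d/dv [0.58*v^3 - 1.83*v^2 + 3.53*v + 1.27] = 1.74*v^2 - 3.66*v + 3.53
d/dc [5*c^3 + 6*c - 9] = 15*c^2 + 6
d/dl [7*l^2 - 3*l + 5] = 14*l - 3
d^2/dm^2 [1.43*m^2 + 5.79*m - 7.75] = 2.86000000000000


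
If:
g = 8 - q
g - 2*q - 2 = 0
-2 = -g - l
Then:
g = 6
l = -4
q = 2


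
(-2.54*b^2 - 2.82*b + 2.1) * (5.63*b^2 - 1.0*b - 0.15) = -14.3002*b^4 - 13.3366*b^3 + 15.024*b^2 - 1.677*b - 0.315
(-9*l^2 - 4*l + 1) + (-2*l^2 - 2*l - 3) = -11*l^2 - 6*l - 2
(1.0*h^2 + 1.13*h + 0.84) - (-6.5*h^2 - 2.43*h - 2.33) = 7.5*h^2 + 3.56*h + 3.17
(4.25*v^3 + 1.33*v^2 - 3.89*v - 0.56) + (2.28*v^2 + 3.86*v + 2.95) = 4.25*v^3 + 3.61*v^2 - 0.0300000000000002*v + 2.39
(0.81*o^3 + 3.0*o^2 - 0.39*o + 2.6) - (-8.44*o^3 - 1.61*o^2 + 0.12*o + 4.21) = 9.25*o^3 + 4.61*o^2 - 0.51*o - 1.61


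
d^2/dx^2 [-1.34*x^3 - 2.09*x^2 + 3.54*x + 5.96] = -8.04*x - 4.18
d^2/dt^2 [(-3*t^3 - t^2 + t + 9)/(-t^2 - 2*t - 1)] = 12*(t - 4)/(t^4 + 4*t^3 + 6*t^2 + 4*t + 1)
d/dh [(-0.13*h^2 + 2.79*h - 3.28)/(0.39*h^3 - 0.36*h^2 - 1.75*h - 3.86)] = (0.0507*h^4 - 2.1762*h^3 + 5.0695*h^2 - 1.358*h - 16.5094)/(0.1521*h^6 - 0.2808*h^5 - 1.2354*h^4 - 1.7508*h^3 + 5.8417*h^2 + 13.51*h + 14.8996)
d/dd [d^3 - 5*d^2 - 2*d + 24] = 3*d^2 - 10*d - 2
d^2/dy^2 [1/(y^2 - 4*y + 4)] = 6/(y^4 - 8*y^3 + 24*y^2 - 32*y + 16)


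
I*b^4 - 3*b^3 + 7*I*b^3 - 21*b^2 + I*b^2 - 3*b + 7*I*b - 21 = (b + 7)*(b + I)*(b + 3*I)*(I*b + 1)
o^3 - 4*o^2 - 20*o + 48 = (o - 6)*(o - 2)*(o + 4)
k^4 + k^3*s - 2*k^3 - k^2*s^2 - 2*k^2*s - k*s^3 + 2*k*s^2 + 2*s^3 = (k - 2)*(k - s)*(k + s)^2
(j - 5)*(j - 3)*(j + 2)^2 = j^4 - 4*j^3 - 13*j^2 + 28*j + 60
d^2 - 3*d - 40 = (d - 8)*(d + 5)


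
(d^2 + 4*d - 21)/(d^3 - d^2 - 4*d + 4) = (d^2 + 4*d - 21)/(d^3 - d^2 - 4*d + 4)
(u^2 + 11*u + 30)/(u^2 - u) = (u^2 + 11*u + 30)/(u*(u - 1))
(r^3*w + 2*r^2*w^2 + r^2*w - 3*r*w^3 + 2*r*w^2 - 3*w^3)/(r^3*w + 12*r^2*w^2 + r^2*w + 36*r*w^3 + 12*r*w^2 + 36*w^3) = (r^2 + 2*r*w - 3*w^2)/(r^2 + 12*r*w + 36*w^2)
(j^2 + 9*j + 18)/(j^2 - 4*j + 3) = (j^2 + 9*j + 18)/(j^2 - 4*j + 3)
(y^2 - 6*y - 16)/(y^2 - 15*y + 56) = (y + 2)/(y - 7)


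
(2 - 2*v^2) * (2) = 4 - 4*v^2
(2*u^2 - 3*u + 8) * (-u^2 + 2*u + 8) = -2*u^4 + 7*u^3 + 2*u^2 - 8*u + 64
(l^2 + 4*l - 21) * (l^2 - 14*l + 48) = l^4 - 10*l^3 - 29*l^2 + 486*l - 1008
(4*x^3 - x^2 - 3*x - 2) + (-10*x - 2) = 4*x^3 - x^2 - 13*x - 4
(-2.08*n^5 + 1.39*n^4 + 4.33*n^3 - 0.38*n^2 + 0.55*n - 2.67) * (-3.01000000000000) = 6.2608*n^5 - 4.1839*n^4 - 13.0333*n^3 + 1.1438*n^2 - 1.6555*n + 8.0367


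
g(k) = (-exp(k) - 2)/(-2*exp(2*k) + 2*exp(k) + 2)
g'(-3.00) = 0.02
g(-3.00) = -0.98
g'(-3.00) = 0.02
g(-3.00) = -0.98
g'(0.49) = -6473.86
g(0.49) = 56.51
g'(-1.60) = 0.01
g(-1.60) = -0.95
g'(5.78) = -0.00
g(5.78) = 0.00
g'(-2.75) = 0.02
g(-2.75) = -0.97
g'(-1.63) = 0.01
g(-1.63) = -0.95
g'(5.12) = -0.00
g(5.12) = 0.00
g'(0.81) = -4.50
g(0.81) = 1.18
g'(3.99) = -0.01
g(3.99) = 0.01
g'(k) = (-exp(k) - 2)*(4*exp(2*k) - 2*exp(k))/(-2*exp(2*k) + 2*exp(k) + 2)^2 - exp(k)/(-2*exp(2*k) + 2*exp(k) + 2) = (-(exp(k) + 2)*(2*exp(k) - 1) + exp(2*k) - exp(k) - 1)*exp(k)/(2*(-exp(2*k) + exp(k) + 1)^2)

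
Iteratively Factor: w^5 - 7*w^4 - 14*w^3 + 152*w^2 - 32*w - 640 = (w + 4)*(w^4 - 11*w^3 + 30*w^2 + 32*w - 160) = (w + 2)*(w + 4)*(w^3 - 13*w^2 + 56*w - 80) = (w - 4)*(w + 2)*(w + 4)*(w^2 - 9*w + 20) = (w - 4)^2*(w + 2)*(w + 4)*(w - 5)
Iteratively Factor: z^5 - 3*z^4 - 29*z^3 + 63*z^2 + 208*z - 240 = (z + 4)*(z^4 - 7*z^3 - z^2 + 67*z - 60) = (z - 1)*(z + 4)*(z^3 - 6*z^2 - 7*z + 60) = (z - 5)*(z - 1)*(z + 4)*(z^2 - z - 12) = (z - 5)*(z - 4)*(z - 1)*(z + 4)*(z + 3)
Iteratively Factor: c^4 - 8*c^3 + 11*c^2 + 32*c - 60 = (c - 3)*(c^3 - 5*c^2 - 4*c + 20) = (c - 3)*(c - 2)*(c^2 - 3*c - 10) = (c - 5)*(c - 3)*(c - 2)*(c + 2)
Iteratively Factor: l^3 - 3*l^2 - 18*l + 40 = (l - 5)*(l^2 + 2*l - 8) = (l - 5)*(l - 2)*(l + 4)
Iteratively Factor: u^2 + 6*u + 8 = (u + 2)*(u + 4)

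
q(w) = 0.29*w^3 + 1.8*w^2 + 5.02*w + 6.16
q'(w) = 0.87*w^2 + 3.6*w + 5.02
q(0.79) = 11.39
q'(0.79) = 8.41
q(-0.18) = 5.31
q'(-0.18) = 4.40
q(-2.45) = 0.40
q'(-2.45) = 1.42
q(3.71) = 64.37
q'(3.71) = 30.35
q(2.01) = 25.88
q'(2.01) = 15.77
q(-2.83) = -0.20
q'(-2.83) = 1.80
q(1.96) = 25.10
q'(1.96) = 15.42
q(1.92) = 24.49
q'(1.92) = 15.14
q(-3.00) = -0.53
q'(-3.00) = 2.05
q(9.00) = 408.55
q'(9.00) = 107.89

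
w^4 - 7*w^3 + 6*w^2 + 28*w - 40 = (w - 5)*(w - 2)^2*(w + 2)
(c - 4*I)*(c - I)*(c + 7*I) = c^3 + 2*I*c^2 + 31*c - 28*I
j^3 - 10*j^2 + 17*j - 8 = (j - 8)*(j - 1)^2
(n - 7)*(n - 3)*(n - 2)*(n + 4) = n^4 - 8*n^3 - 7*n^2 + 122*n - 168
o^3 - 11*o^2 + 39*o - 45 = (o - 5)*(o - 3)^2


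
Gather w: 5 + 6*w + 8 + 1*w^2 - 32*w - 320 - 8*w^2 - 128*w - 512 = -7*w^2 - 154*w - 819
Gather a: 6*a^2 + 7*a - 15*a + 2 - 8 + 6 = 6*a^2 - 8*a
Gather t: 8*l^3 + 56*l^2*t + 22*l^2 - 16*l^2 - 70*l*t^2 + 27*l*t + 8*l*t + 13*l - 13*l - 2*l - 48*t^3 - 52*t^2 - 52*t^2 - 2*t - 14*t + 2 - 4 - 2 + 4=8*l^3 + 6*l^2 - 2*l - 48*t^3 + t^2*(-70*l - 104) + t*(56*l^2 + 35*l - 16)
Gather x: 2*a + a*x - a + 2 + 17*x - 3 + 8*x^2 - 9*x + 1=a + 8*x^2 + x*(a + 8)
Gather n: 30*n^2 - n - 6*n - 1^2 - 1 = 30*n^2 - 7*n - 2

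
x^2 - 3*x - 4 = (x - 4)*(x + 1)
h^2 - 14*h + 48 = (h - 8)*(h - 6)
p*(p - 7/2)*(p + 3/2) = p^3 - 2*p^2 - 21*p/4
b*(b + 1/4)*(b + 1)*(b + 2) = b^4 + 13*b^3/4 + 11*b^2/4 + b/2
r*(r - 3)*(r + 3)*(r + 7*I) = r^4 + 7*I*r^3 - 9*r^2 - 63*I*r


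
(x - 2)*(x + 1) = x^2 - x - 2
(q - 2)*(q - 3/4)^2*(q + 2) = q^4 - 3*q^3/2 - 55*q^2/16 + 6*q - 9/4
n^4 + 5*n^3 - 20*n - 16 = (n - 2)*(n + 1)*(n + 2)*(n + 4)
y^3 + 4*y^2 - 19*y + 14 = (y - 2)*(y - 1)*(y + 7)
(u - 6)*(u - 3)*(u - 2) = u^3 - 11*u^2 + 36*u - 36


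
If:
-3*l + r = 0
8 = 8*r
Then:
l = 1/3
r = 1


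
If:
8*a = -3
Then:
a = -3/8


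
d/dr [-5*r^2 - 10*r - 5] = -10*r - 10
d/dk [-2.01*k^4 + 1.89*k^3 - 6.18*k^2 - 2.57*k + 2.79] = -8.04*k^3 + 5.67*k^2 - 12.36*k - 2.57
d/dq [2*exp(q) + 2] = 2*exp(q)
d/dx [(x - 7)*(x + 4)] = 2*x - 3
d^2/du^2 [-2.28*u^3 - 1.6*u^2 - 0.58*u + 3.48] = -13.68*u - 3.2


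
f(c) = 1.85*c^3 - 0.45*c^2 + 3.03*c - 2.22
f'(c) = 5.55*c^2 - 0.9*c + 3.03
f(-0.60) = -4.60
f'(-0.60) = 5.57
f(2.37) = 27.06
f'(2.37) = 32.07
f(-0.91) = -6.74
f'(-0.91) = 8.44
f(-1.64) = -16.56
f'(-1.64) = 19.43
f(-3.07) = -69.29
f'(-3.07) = 58.10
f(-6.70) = -599.13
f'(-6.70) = 258.20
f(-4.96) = -254.06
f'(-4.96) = 144.03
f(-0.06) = -2.40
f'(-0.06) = 3.10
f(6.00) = 399.36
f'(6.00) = 197.43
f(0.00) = -2.22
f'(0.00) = 3.03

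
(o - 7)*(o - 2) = o^2 - 9*o + 14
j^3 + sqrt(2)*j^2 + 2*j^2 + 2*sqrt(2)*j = j*(j + 2)*(j + sqrt(2))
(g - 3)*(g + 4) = g^2 + g - 12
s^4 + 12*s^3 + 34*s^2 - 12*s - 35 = (s - 1)*(s + 1)*(s + 5)*(s + 7)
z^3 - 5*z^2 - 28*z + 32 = (z - 8)*(z - 1)*(z + 4)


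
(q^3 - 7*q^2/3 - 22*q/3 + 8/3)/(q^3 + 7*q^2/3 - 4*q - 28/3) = (3*q^2 - 13*q + 4)/(3*q^2 + q - 14)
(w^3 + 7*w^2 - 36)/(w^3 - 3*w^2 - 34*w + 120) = (w^2 + w - 6)/(w^2 - 9*w + 20)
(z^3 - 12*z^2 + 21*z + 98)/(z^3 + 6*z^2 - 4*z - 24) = (z^2 - 14*z + 49)/(z^2 + 4*z - 12)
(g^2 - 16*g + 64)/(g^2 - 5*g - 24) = (g - 8)/(g + 3)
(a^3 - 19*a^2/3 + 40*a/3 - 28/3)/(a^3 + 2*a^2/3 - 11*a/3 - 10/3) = (3*a^2 - 13*a + 14)/(3*a^2 + 8*a + 5)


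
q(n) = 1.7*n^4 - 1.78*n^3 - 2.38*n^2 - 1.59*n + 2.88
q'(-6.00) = -1634.07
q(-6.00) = 2514.42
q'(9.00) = 4480.23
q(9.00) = 9651.87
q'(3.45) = 197.66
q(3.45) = 136.81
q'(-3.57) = -362.05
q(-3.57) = 335.35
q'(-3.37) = -306.45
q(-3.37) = 268.60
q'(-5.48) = -1254.92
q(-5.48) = 1766.15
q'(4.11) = 360.74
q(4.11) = 317.65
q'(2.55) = 64.30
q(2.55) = 25.71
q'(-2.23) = -92.94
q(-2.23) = 56.37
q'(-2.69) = -159.79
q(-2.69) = 113.60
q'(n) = 6.8*n^3 - 5.34*n^2 - 4.76*n - 1.59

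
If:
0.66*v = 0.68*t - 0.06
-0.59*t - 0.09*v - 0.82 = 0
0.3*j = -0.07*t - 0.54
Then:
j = -1.52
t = -1.19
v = -1.32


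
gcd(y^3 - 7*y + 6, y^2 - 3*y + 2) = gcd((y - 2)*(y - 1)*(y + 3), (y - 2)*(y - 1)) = y^2 - 3*y + 2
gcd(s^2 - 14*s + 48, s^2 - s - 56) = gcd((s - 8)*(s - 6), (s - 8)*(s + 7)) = s - 8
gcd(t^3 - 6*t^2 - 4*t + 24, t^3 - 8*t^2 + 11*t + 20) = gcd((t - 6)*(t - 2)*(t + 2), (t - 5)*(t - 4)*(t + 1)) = 1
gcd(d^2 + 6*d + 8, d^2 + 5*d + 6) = d + 2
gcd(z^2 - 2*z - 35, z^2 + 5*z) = z + 5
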